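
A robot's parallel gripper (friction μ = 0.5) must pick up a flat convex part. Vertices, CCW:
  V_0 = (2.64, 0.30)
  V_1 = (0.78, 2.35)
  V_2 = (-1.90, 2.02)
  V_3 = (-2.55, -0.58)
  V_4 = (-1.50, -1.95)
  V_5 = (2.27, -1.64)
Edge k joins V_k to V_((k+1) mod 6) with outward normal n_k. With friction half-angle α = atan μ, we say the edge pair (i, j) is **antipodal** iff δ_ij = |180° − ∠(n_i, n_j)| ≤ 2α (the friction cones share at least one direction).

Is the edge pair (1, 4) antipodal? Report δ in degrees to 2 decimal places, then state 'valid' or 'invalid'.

δ = 2.32°, valid

α = atan 0.5 = 26.57°;  2α = 53.13°
edge 1: e_1 = (-2.68, -0.33);  n_1 = (-0.1222, +0.9925)
edge 4: e_4 = (+3.77, +0.31);  n_4 = (+0.0820, -0.9966)
∠(n_1, n_4) = 177.68°
δ = |180° − 177.68°| = 2.32°
2.32° ≤ 2α = 53.13°  →  valid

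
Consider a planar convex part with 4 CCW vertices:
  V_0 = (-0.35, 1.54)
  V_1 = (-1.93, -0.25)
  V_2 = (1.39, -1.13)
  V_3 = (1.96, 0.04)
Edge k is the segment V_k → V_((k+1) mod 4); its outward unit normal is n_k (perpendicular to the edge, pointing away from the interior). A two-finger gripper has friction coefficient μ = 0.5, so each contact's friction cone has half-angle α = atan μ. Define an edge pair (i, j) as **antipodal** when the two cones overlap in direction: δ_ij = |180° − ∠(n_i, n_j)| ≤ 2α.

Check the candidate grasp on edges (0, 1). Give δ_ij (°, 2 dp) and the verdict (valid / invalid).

δ = 63.41°, invalid

α = atan 0.5 = 26.57°;  2α = 53.13°
edge 0: e_0 = (-1.58, -1.79);  n_0 = (-0.7497, +0.6618)
edge 1: e_1 = (+3.32, -0.88);  n_1 = (-0.2562, -0.9666)
∠(n_0, n_1) = 116.59°
δ = |180° − 116.59°| = 63.41°
63.41° > 2α = 53.13°  →  invalid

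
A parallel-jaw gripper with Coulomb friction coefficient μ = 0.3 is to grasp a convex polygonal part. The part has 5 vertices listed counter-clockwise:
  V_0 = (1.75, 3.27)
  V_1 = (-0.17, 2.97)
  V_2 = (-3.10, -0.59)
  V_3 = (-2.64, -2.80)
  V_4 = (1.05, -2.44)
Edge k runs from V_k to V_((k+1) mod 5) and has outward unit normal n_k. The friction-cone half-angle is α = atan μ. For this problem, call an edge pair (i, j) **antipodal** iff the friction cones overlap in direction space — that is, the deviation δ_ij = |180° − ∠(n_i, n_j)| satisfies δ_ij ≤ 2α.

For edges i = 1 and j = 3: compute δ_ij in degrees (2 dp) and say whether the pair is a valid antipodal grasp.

δ = 44.97°, invalid

α = atan 0.3 = 16.70°;  2α = 33.40°
edge 1: e_1 = (-2.93, -3.56);  n_1 = (-0.7721, +0.6355)
edge 3: e_3 = (+3.69, +0.36);  n_3 = (+0.0971, -0.9953)
∠(n_1, n_3) = 135.03°
δ = |180° − 135.03°| = 44.97°
44.97° > 2α = 33.40°  →  invalid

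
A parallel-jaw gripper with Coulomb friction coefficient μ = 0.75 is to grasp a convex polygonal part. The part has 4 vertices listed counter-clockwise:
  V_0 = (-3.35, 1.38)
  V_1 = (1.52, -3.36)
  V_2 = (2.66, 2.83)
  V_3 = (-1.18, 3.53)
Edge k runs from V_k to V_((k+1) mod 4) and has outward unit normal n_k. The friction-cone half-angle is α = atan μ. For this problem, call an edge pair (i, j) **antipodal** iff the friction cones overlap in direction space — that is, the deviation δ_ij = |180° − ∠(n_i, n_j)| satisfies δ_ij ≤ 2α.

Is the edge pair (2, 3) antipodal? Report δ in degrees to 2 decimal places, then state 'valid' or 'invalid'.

α = atan 0.75 = 36.87°;  2α = 73.74°
edge 2: e_2 = (-3.84, +0.70);  n_2 = (+0.1793, +0.9838)
edge 3: e_3 = (-2.17, -2.15);  n_3 = (-0.7038, +0.7104)
∠(n_2, n_3) = 55.07°
δ = |180° − 55.07°| = 124.93°
124.93° > 2α = 73.74°  →  invalid

δ = 124.93°, invalid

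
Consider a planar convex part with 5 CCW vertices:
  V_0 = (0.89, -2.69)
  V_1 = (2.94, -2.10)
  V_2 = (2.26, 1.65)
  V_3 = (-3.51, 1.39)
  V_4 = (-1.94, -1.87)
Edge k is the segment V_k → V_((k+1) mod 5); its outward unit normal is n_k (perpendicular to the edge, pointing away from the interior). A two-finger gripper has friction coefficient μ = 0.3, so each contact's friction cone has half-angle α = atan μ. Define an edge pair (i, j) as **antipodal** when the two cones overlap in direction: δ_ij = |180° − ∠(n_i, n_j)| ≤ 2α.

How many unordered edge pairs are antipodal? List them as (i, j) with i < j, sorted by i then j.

count = 3; pairs: (0,2), (1,3), (2,4)

α = atan 0.3 = 16.70°;  2α = 33.40°
n_0 = (+0.2766, -0.9610)
n_1 = (+0.9840, +0.1784)
n_2 = (-0.0450, +0.9990)
n_3 = (-0.9010, -0.4339)
n_4 = (-0.2783, -0.9605)
  (0,1): δ = 95.78°  ·
  (0,2): δ = 13.48°  ✓
  (0,3): δ = 99.66°  ·
  (0,4): δ = 147.78°  ·
  (1,2): δ = 97.70°  ·
  (1,3): δ = 15.44°  ✓
  (1,4): δ = 63.56°  ·
  (2,3): δ = 66.86°  ·
  (2,4): δ = 18.74°  ✓
  (3,4): δ = 131.87°  ·
antipodal pairs: 3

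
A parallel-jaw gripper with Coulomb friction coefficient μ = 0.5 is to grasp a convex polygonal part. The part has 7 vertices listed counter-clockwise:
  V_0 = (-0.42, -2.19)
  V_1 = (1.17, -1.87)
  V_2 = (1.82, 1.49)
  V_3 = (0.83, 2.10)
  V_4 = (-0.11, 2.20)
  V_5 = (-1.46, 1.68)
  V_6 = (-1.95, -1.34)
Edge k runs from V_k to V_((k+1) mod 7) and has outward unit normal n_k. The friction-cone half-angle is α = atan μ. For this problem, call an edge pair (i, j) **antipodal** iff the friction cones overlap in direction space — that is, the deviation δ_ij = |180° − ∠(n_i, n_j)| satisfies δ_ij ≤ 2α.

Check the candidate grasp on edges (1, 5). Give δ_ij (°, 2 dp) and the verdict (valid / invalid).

δ = 1.73°, valid

α = atan 0.5 = 26.57°;  2α = 53.13°
edge 1: e_1 = (+0.65, +3.36);  n_1 = (+0.9818, -0.1899)
edge 5: e_5 = (-0.49, -3.02);  n_5 = (-0.9871, +0.1602)
∠(n_1, n_5) = 178.27°
δ = |180° − 178.27°| = 1.73°
1.73° ≤ 2α = 53.13°  →  valid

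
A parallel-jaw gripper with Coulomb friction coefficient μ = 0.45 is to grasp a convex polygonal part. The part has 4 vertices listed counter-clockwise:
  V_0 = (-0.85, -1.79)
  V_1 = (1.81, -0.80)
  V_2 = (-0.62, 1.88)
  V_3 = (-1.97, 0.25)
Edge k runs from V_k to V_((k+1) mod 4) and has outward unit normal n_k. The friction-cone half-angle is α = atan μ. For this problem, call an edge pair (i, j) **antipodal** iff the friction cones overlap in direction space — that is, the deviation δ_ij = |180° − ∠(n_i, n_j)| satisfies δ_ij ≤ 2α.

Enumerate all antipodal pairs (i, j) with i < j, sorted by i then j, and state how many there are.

count = 2; pairs: (0,2), (1,3)

α = atan 0.45 = 24.23°;  2α = 48.46°
n_0 = (+0.3488, -0.9372)
n_1 = (+0.7408, +0.6717)
n_2 = (-0.7702, +0.6379)
n_3 = (-0.8766, -0.4813)
  (0,1): δ = 68.22°  ·
  (0,2): δ = 29.95°  ✓
  (0,3): δ = 98.35°  ·
  (1,2): δ = 81.83°  ·
  (1,3): δ = 13.43°  ✓
  (2,3): δ = 111.60°  ·
antipodal pairs: 2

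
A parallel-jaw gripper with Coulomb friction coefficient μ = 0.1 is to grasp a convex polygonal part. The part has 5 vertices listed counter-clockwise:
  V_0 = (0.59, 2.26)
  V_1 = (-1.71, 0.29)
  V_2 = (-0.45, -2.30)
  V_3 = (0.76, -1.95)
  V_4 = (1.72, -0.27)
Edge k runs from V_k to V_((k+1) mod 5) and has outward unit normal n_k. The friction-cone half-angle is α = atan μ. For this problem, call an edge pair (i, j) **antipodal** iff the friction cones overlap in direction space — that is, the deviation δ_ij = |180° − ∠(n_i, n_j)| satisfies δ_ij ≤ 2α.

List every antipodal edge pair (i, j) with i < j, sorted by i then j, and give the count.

α = atan 0.1 = 5.71°;  2α = 11.42°
n_0 = (-0.6505, +0.7595)
n_1 = (-0.8992, -0.4375)
n_2 = (+0.2779, -0.9606)
n_3 = (+0.8682, -0.4961)
n_4 = (+0.9131, +0.4078)
  (0,1): δ = 104.64°  ·
  (0,2): δ = 24.45°  ·
  (0,3): δ = 19.67°  ·
  (0,4): δ = 73.49°  ·
  (1,2): δ = 99.81°  ·
  (1,3): δ = 55.69°  ·
  (1,4): δ = 1.87°  ✓
  (2,3): δ = 135.88°  ·
  (2,4): δ = 82.07°  ·
  (3,4): δ = 126.19°  ·
antipodal pairs: 1

count = 1; pairs: (1,4)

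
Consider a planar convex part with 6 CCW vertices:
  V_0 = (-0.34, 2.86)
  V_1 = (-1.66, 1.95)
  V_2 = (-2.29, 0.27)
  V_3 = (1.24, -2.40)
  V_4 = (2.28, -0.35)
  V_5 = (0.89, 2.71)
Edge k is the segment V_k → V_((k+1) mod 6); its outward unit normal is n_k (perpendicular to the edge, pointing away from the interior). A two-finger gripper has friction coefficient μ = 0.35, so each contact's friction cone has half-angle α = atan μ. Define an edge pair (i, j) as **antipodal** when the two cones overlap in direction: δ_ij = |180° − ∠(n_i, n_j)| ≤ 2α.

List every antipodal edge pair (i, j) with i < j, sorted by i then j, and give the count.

α = atan 0.35 = 19.29°;  2α = 38.58°
n_0 = (-0.5676, +0.8233)
n_1 = (-0.9363, +0.3511)
n_2 = (-0.6032, -0.7976)
n_3 = (+0.8918, -0.4524)
n_4 = (+0.9105, +0.4136)
n_5 = (+0.1211, +0.9926)
  (0,1): δ = 145.14°  ·
  (0,2): δ = 71.69°  ·
  (0,3): δ = 28.52°  ✓
  (0,4): δ = 79.85°  ·
  (0,5): δ = 138.46°  ·
  (1,2): δ = 106.55°  ·
  (1,3): δ = 6.34°  ✓
  (1,4): δ = 44.99°  ·
  (1,5): δ = 103.60°  ·
  (2,3): δ = 79.80°  ·
  (2,4): δ = 28.47°  ✓
  (2,5): δ = 30.15°  ✓
  (3,4): δ = 128.67°  ·
  (3,5): δ = 70.05°  ·
  (4,5): δ = 121.38°  ·
antipodal pairs: 4

count = 4; pairs: (0,3), (1,3), (2,4), (2,5)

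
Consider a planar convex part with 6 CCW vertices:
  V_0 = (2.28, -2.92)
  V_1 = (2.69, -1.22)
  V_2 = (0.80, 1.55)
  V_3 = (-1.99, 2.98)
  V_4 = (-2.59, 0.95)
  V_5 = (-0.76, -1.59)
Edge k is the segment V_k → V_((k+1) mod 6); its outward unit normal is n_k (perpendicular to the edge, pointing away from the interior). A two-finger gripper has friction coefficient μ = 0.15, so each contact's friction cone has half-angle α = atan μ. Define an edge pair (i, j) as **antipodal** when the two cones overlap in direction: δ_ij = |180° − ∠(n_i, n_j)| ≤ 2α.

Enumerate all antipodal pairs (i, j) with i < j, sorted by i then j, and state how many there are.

count = 3; pairs: (0,3), (1,4), (2,5)

α = atan 0.15 = 8.53°;  2α = 17.06°
n_0 = (+0.9721, -0.2345)
n_1 = (+0.8260, +0.5636)
n_2 = (+0.4561, +0.8899)
n_3 = (-0.9590, +0.2834)
n_4 = (-0.8114, -0.5846)
n_5 = (-0.4008, -0.9162)
  (0,1): δ = 132.13°  ·
  (0,2): δ = 103.58°  ·
  (0,3): δ = 2.91°  ✓
  (0,4): δ = 49.33°  ·
  (0,5): δ = 79.93°  ·
  (1,2): δ = 151.44°  ·
  (1,3): δ = 50.77°  ·
  (1,4): δ = 1.47°  ✓
  (1,5): δ = 32.06°  ·
  (2,3): δ = 79.33°  ·
  (2,4): δ = 27.09°  ·
  (2,5): δ = 3.51°  ✓
  (3,4): δ = 127.76°  ·
  (3,5): δ = 97.16°  ·
  (4,5): δ = 149.40°  ·
antipodal pairs: 3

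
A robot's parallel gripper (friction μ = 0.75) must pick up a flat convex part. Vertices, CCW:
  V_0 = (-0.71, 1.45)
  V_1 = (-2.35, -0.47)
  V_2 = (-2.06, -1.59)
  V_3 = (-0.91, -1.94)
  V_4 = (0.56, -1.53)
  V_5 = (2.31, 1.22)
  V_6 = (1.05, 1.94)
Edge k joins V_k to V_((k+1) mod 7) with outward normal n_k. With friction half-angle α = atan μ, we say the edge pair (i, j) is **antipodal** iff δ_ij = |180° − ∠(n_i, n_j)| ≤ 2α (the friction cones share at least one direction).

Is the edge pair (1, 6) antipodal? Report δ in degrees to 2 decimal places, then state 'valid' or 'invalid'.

α = atan 0.75 = 36.87°;  2α = 73.74°
edge 1: e_1 = (+0.29, -1.12);  n_1 = (-0.9681, -0.2507)
edge 6: e_6 = (-1.76, -0.49);  n_6 = (-0.2682, +0.9634)
∠(n_1, n_6) = 88.96°
δ = |180° − 88.96°| = 91.04°
91.04° > 2α = 73.74°  →  invalid

δ = 91.04°, invalid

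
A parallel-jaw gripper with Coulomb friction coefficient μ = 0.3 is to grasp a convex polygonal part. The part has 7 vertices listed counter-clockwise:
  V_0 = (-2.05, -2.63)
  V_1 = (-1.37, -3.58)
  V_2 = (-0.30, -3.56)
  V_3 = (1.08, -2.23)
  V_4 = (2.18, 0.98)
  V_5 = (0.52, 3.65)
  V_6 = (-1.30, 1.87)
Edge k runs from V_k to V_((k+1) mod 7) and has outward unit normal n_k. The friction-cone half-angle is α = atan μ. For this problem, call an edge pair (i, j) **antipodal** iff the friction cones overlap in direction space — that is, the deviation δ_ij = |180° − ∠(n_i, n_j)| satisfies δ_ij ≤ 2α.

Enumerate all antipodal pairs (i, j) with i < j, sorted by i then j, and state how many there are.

α = atan 0.3 = 16.70°;  2α = 33.40°
n_0 = (-0.8132, -0.5820)
n_1 = (+0.0187, -0.9998)
n_2 = (+0.6939, -0.7200)
n_3 = (+0.9460, -0.3242)
n_4 = (+0.8492, +0.5280)
n_5 = (-0.6992, +0.7149)
n_6 = (-0.9864, +0.1644)
  (0,1): δ = 124.52°  ·
  (0,2): δ = 81.65°  ·
  (0,3): δ = 54.51°  ·
  (0,4): δ = 3.72°  ✓
  (0,5): δ = 98.77°  ·
  (0,6): δ = 134.94°  ·
  (1,2): δ = 137.13°  ·
  (1,3): δ = 109.99°  ·
  (1,4): δ = 59.20°  ·
  (1,5): δ = 43.29°  ·
  (1,6): δ = 79.47°  ·
  (2,3): δ = 152.86°  ·
  (2,4): δ = 102.07°  ·
  (2,5): δ = 0.42°  ✓
  (2,6): δ = 36.59°  ·
  (3,4): δ = 129.21°  ·
  (3,5): δ = 26.72°  ✓
  (3,6): δ = 9.45°  ✓
  (4,5): δ = 77.51°  ·
  (4,6): δ = 41.33°  ·
  (5,6): δ = 143.83°  ·
antipodal pairs: 4

count = 4; pairs: (0,4), (2,5), (3,5), (3,6)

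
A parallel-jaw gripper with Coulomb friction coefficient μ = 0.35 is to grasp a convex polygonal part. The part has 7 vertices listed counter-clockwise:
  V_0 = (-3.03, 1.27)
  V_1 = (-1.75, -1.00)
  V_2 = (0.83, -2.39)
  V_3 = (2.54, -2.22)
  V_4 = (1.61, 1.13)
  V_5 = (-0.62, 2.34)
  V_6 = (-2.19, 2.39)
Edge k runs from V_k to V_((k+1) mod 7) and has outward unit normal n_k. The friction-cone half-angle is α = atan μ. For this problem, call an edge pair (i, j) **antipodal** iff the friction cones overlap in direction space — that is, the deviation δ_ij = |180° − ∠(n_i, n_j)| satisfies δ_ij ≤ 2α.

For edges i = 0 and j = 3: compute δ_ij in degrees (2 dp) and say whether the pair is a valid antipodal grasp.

α = atan 0.35 = 19.29°;  2α = 38.58°
edge 0: e_0 = (+1.28, -2.27);  n_0 = (-0.8711, -0.4912)
edge 3: e_3 = (-0.93, +3.35);  n_3 = (+0.9636, +0.2675)
∠(n_0, n_3) = 166.10°
δ = |180° − 166.10°| = 13.90°
13.90° ≤ 2α = 38.58°  →  valid

δ = 13.90°, valid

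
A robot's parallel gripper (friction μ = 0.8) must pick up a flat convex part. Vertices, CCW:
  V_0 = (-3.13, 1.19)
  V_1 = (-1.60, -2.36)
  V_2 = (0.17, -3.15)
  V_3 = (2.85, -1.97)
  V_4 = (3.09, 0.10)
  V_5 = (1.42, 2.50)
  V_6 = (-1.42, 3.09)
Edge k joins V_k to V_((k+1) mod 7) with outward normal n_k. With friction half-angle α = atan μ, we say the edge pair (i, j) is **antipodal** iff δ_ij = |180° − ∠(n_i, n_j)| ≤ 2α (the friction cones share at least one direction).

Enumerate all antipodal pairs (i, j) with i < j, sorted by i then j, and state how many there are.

α = atan 0.8 = 38.66°;  2α = 77.32°
n_0 = (-0.9183, -0.3958)
n_1 = (-0.4076, -0.9132)
n_2 = (+0.4030, -0.9152)
n_3 = (+0.9933, -0.1152)
n_4 = (+0.8208, +0.5712)
n_5 = (+0.2034, +0.9791)
n_6 = (-0.7433, +0.6690)
  (0,1): δ = 137.37°  ·
  (0,2): δ = 89.55°  ·
  (0,3): δ = 29.93°  ✓
  (0,4): δ = 11.52°  ✓
  (0,5): δ = 54.95°  ✓
  (0,6): δ = 114.70°  ·
  (1,2): δ = 132.18°  ·
  (1,3): δ = 72.56°  ✓
  (1,4): δ = 31.12°  ✓
  (1,5): δ = 12.32°  ✓
  (1,6): δ = 72.07°  ✓
  (2,3): δ = 120.38°  ·
  (2,4): δ = 78.93°  ·
  (2,5): δ = 35.50°  ✓
  (2,6): δ = 24.25°  ✓
  (3,4): δ = 138.56°  ·
  (3,5): δ = 95.12°  ·
  (3,6): δ = 35.37°  ✓
  (4,5): δ = 136.57°  ·
  (4,6): δ = 76.82°  ✓
  (5,6): δ = 120.25°  ·
antipodal pairs: 11

count = 11; pairs: (0,3), (0,4), (0,5), (1,3), (1,4), (1,5), (1,6), (2,5), (2,6), (3,6), (4,6)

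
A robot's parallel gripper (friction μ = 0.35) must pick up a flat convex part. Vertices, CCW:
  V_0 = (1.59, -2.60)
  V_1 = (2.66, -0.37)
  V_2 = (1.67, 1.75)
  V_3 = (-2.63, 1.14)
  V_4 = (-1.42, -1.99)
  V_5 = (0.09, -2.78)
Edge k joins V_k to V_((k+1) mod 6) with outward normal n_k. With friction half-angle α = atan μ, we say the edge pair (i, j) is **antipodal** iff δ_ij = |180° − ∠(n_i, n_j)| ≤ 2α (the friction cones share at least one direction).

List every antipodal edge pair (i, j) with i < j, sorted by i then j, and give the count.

α = atan 0.35 = 19.29°;  2α = 38.58°
n_0 = (+0.9016, -0.4326)
n_1 = (+0.9061, +0.4231)
n_2 = (-0.1405, +0.9901)
n_3 = (-0.9327, -0.3606)
n_4 = (-0.4636, -0.8861)
n_5 = (+0.1191, -0.9929)
  (0,1): δ = 129.34°  ·
  (0,2): δ = 56.29°  ·
  (0,3): δ = 46.77°  ·
  (0,4): δ = 88.02°  ·
  (0,5): δ = 122.48°  ·
  (1,2): δ = 106.96°  ·
  (1,3): δ = 3.90°  ✓
  (1,4): δ = 37.35°  ✓
  (1,5): δ = 71.81°  ·
  (2,3): δ = 76.94°  ·
  (2,4): δ = 35.69°  ✓
  (2,5): δ = 1.23°  ✓
  (3,4): δ = 138.75°  ·
  (3,5): δ = 104.29°  ·
  (4,5): δ = 145.54°  ·
antipodal pairs: 4

count = 4; pairs: (1,3), (1,4), (2,4), (2,5)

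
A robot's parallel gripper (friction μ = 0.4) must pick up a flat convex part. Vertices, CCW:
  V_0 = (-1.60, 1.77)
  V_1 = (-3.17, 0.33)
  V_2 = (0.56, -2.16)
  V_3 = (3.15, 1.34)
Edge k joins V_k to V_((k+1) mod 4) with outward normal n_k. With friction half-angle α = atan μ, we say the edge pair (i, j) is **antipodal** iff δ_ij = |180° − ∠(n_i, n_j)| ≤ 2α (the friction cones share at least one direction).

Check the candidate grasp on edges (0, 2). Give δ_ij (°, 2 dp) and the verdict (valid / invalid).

α = atan 0.4 = 21.80°;  2α = 43.60°
edge 0: e_0 = (-1.57, -1.44);  n_0 = (-0.6759, +0.7370)
edge 2: e_2 = (+2.59, +3.50);  n_2 = (+0.8038, -0.5948)
∠(n_0, n_2) = 169.03°
δ = |180° − 169.03°| = 10.97°
10.97° ≤ 2α = 43.60°  →  valid

δ = 10.97°, valid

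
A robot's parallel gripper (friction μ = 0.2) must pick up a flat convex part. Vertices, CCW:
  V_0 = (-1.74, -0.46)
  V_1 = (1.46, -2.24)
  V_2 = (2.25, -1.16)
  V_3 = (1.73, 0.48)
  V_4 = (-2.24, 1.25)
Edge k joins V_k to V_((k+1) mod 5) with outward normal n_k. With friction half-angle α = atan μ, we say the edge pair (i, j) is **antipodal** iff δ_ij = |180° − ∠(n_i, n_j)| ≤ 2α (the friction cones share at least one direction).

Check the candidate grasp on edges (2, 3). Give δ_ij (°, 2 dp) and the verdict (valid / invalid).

δ = 118.57°, invalid

α = atan 0.2 = 11.31°;  2α = 22.62°
edge 2: e_2 = (-0.52, +1.64);  n_2 = (+0.9532, +0.3022)
edge 3: e_3 = (-3.97, +0.77);  n_3 = (+0.1904, +0.9817)
∠(n_2, n_3) = 61.43°
δ = |180° − 61.43°| = 118.57°
118.57° > 2α = 22.62°  →  invalid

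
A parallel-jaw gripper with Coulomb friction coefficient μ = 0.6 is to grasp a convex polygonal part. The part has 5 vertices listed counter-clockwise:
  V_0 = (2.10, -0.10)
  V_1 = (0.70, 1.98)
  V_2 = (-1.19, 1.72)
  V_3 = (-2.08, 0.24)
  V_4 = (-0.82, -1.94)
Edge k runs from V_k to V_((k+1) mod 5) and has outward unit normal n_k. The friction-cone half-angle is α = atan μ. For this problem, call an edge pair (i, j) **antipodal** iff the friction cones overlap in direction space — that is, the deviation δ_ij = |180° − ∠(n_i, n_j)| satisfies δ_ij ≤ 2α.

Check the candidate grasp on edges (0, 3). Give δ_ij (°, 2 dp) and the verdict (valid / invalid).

δ = 3.92°, valid

α = atan 0.6 = 30.96°;  2α = 61.93°
edge 0: e_0 = (-1.40, +2.08);  n_0 = (+0.8296, +0.5584)
edge 3: e_3 = (+1.26, -2.18);  n_3 = (-0.8658, -0.5004)
∠(n_0, n_3) = 176.08°
δ = |180° − 176.08°| = 3.92°
3.92° ≤ 2α = 61.93°  →  valid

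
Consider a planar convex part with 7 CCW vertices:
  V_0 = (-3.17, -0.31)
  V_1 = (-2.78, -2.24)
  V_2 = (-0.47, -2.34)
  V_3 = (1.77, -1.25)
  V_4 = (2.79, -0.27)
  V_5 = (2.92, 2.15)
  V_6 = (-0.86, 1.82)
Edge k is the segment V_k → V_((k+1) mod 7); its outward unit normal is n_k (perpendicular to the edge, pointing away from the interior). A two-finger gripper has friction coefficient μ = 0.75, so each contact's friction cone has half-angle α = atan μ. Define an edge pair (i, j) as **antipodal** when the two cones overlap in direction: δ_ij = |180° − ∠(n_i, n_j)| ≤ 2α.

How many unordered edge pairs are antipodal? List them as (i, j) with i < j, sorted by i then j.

count = 9; pairs: (0,3), (0,4), (1,5), (1,6), (2,5), (2,6), (3,5), (3,6), (4,6)

α = atan 0.75 = 36.87°;  2α = 73.74°
n_0 = (-0.9802, -0.1981)
n_1 = (-0.0432, -0.9991)
n_2 = (+0.4376, -0.8992)
n_3 = (+0.6928, -0.7211)
n_4 = (+0.9986, -0.0536)
n_5 = (-0.0870, +0.9962)
n_6 = (-0.6779, +0.7352)
  (0,1): δ = 103.90°  ·
  (0,2): δ = 75.48°  ·
  (0,3): δ = 57.57°  ✓
  (0,4): δ = 14.50°  ✓
  (0,5): δ = 83.57°  ·
  (0,6): δ = 121.25°  ·
  (1,2): δ = 151.57°  ·
  (1,3): δ = 133.67°  ·
  (1,4): δ = 90.60°  ·
  (1,5): δ = 7.47°  ✓
  (1,6): δ = 45.16°  ✓
  (2,3): δ = 162.09°  ·
  (2,4): δ = 119.02°  ·
  (2,5): δ = 20.96°  ✓
  (2,6): δ = 16.73°  ✓
  (3,4): δ = 136.93°  ·
  (3,5): δ = 38.86°  ✓
  (3,6): δ = 1.18°  ✓
  (4,5): δ = 81.94°  ·
  (4,6): δ = 44.25°  ✓
  (5,6): δ = 142.31°  ·
antipodal pairs: 9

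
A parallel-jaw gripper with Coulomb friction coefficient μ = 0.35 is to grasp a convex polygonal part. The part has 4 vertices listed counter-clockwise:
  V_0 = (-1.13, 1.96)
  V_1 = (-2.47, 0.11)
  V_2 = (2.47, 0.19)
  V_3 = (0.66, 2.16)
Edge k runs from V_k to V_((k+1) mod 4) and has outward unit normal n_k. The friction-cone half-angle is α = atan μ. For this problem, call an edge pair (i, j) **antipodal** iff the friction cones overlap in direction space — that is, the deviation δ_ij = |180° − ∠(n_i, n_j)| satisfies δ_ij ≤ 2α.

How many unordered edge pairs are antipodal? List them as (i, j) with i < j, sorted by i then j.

α = atan 0.35 = 19.29°;  2α = 38.58°
n_0 = (-0.8099, +0.5866)
n_1 = (+0.0162, -0.9999)
n_2 = (+0.7364, +0.6766)
n_3 = (-0.1110, +0.9938)
  (0,1): δ = 53.16°  ·
  (0,2): δ = 78.49°  ·
  (0,3): δ = 132.29°  ·
  (1,2): δ = 48.35°  ·
  (1,3): δ = 5.45°  ✓
  (2,3): δ = 126.20°  ·
antipodal pairs: 1

count = 1; pairs: (1,3)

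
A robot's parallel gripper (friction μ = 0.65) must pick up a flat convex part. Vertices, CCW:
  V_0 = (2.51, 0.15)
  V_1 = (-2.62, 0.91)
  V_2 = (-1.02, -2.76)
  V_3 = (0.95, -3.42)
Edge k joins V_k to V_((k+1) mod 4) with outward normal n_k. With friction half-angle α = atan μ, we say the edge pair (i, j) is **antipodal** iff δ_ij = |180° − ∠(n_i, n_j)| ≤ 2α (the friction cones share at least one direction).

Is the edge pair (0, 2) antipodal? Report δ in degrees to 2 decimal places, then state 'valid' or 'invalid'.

α = atan 0.65 = 33.02°;  2α = 66.05°
edge 0: e_0 = (-5.13, +0.76);  n_0 = (+0.1465, +0.9892)
edge 2: e_2 = (+1.97, -0.66);  n_2 = (-0.3177, -0.9482)
∠(n_0, n_2) = 169.90°
δ = |180° − 169.90°| = 10.10°
10.10° ≤ 2α = 66.05°  →  valid

δ = 10.10°, valid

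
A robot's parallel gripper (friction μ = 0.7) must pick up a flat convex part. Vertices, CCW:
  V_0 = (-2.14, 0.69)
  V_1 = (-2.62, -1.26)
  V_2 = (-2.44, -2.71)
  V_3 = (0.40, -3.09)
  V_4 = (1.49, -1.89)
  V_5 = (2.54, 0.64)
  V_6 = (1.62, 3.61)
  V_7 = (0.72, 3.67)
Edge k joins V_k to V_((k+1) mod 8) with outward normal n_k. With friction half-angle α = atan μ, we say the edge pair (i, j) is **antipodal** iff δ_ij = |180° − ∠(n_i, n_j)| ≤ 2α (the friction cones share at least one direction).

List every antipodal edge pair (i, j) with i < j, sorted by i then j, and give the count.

count = 13; pairs: (0,3), (0,4), (0,5), (1,3), (1,4), (1,5), (2,5), (2,6), (2,7), (3,6), (3,7), (4,7), (5,7)

α = atan 0.7 = 34.99°;  2α = 69.98°
n_0 = (-0.9710, +0.2390)
n_1 = (-0.9924, -0.1232)
n_2 = (-0.1326, -0.9912)
n_3 = (+0.7402, -0.6724)
n_4 = (+0.9236, -0.3833)
n_5 = (+0.9552, +0.2959)
n_6 = (+0.0665, +0.9978)
n_7 = (-0.7215, +0.6924)
  (0,1): δ = 159.09°  ·
  (0,2): δ = 83.79°  ·
  (0,3): δ = 28.42°  ✓
  (0,4): δ = 8.71°  ✓
  (0,5): δ = 31.04°  ✓
  (0,6): δ = 100.01°  ·
  (0,7): δ = 150.01°  ·
  (1,2): δ = 104.70°  ·
  (1,3): δ = 49.33°  ✓
  (1,4): δ = 29.62°  ✓
  (1,5): δ = 10.13°  ✓
  (1,6): δ = 79.11°  ·
  (1,7): δ = 129.10°  ·
  (2,3): δ = 124.63°  ·
  (2,4): δ = 104.92°  ·
  (2,5): δ = 65.17°  ✓
  (2,6): δ = 3.81°  ✓
  (2,7): δ = 53.80°  ✓
  (3,4): δ = 160.29°  ·
  (3,5): δ = 120.54°  ·
  (3,6): δ = 51.56°  ✓
  (3,7): δ = 1.57°  ✓
  (4,5): δ = 140.25°  ·
  (4,6): δ = 71.27°  ·
  (4,7): δ = 21.28°  ✓
  (5,6): δ = 111.03°  ·
  (5,7): δ = 61.03°  ✓
  (6,7): δ = 130.01°  ·
antipodal pairs: 13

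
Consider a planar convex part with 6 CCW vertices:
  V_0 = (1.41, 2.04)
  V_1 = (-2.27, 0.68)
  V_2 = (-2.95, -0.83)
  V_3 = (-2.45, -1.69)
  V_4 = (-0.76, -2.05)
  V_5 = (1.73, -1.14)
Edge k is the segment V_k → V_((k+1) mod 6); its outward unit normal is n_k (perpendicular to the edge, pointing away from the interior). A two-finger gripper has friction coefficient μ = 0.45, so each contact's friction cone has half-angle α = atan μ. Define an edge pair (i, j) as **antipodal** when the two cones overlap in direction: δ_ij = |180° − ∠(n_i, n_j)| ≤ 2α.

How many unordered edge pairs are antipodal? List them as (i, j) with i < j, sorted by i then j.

count = 5; pairs: (0,3), (0,4), (1,4), (1,5), (2,5)

α = atan 0.45 = 24.23°;  2α = 48.46°
n_0 = (-0.3467, +0.9380)
n_1 = (-0.9118, +0.4106)
n_2 = (-0.8645, -0.5026)
n_3 = (-0.2083, -0.9781)
n_4 = (+0.3433, -0.9392)
n_5 = (+0.9950, +0.1001)
  (0,1): δ = 134.53°  ·
  (0,2): δ = 80.11°  ·
  (0,3): δ = 32.31°  ✓
  (0,4): δ = 0.21°  ✓
  (0,5): δ = 75.46°  ·
  (1,2): δ = 125.58°  ·
  (1,3): δ = 77.78°  ·
  (1,4): δ = 45.68°  ✓
  (1,5): δ = 29.99°  ✓
  (2,3): δ = 132.20°  ·
  (2,4): δ = 100.10°  ·
  (2,5): δ = 24.43°  ✓
  (3,4): δ = 147.90°  ·
  (3,5): δ = 72.23°  ·
  (4,5): δ = 104.33°  ·
antipodal pairs: 5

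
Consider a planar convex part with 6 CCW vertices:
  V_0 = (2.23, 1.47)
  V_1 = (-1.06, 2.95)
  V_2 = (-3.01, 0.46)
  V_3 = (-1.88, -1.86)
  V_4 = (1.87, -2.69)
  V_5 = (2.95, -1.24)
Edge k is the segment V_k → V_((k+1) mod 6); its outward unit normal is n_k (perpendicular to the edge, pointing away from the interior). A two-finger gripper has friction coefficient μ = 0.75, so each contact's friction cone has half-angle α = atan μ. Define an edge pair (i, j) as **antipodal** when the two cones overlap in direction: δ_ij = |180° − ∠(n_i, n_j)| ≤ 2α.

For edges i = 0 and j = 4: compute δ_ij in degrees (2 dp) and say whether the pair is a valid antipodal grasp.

δ = 77.54°, invalid

α = atan 0.75 = 36.87°;  2α = 73.74°
edge 0: e_0 = (-3.29, +1.48);  n_0 = (+0.4102, +0.9120)
edge 4: e_4 = (+1.08, +1.45);  n_4 = (+0.8020, -0.5973)
∠(n_0, n_4) = 102.46°
δ = |180° − 102.46°| = 77.54°
77.54° > 2α = 73.74°  →  invalid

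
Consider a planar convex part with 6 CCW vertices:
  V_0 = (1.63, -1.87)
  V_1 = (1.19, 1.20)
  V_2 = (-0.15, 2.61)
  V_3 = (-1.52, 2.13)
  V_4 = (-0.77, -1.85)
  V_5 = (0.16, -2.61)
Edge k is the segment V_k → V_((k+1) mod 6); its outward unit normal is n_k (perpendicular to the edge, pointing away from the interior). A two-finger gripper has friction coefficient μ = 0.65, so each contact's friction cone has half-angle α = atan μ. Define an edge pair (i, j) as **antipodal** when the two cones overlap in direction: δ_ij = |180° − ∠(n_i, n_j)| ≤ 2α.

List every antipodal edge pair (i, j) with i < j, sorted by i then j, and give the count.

α = atan 0.65 = 33.02°;  2α = 66.05°
n_0 = (+0.9899, +0.1419)
n_1 = (+0.7249, +0.6889)
n_2 = (-0.3307, +0.9438)
n_3 = (-0.9827, -0.1852)
n_4 = (-0.6328, -0.7743)
n_5 = (+0.4496, -0.8932)
  (0,1): δ = 144.61°  ·
  (0,2): δ = 78.85°  ·
  (0,3): δ = 2.52°  ✓
  (0,4): δ = 42.59°  ✓
  (0,5): δ = 108.56°  ·
  (1,2): δ = 114.23°  ·
  (1,3): δ = 32.87°  ✓
  (1,4): δ = 7.20°  ✓
  (1,5): δ = 73.18°  ·
  (2,3): δ = 98.64°  ·
  (2,4): δ = 58.56°  ✓
  (2,5): δ = 7.41°  ✓
  (3,4): δ = 139.93°  ·
  (3,5): δ = 73.95°  ·
  (4,5): δ = 114.02°  ·
antipodal pairs: 6

count = 6; pairs: (0,3), (0,4), (1,3), (1,4), (2,4), (2,5)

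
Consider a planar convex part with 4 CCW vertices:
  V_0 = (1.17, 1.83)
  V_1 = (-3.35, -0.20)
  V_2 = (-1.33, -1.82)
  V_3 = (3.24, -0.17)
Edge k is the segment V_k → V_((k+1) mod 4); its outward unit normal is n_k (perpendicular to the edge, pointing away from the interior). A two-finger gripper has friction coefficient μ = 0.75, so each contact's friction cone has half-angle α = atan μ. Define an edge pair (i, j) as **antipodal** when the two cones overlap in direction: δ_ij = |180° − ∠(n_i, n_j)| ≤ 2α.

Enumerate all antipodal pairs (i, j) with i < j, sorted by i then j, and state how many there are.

count = 4; pairs: (0,1), (0,2), (1,3), (2,3)

α = atan 0.75 = 36.87°;  2α = 73.74°
n_0 = (-0.4097, +0.9122)
n_1 = (-0.6256, -0.7801)
n_2 = (+0.3396, -0.9406)
n_3 = (+0.6948, +0.7192)
  (0,1): δ = 62.91°  ✓
  (0,2): δ = 4.33°  ✓
  (0,3): δ = 111.80°  ·
  (1,2): δ = 121.42°  ·
  (1,3): δ = 5.29°  ✓
  (2,3): δ = 63.87°  ✓
antipodal pairs: 4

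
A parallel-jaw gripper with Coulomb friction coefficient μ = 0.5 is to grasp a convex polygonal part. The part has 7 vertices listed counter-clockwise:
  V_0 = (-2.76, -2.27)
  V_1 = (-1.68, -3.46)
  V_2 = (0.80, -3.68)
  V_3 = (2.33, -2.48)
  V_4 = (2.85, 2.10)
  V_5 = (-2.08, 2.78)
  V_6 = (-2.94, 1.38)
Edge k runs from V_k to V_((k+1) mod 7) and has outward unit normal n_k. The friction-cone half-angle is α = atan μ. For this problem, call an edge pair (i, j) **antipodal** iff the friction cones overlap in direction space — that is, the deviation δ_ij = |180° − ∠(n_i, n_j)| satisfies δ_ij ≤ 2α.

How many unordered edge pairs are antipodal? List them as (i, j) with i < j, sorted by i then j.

count = 7; pairs: (0,3), (0,4), (1,4), (2,4), (2,5), (3,5), (3,6)

α = atan 0.5 = 26.57°;  2α = 53.13°
n_0 = (-0.7405, -0.6721)
n_1 = (-0.0884, -0.9961)
n_2 = (+0.6171, -0.7869)
n_3 = (+0.9936, -0.1128)
n_4 = (+0.1366, +0.9906)
n_5 = (-0.8521, +0.5234)
n_6 = (-0.9988, -0.0493)
  (0,1): δ = 137.30°  ·
  (0,2): δ = 94.12°  ·
  (0,3): δ = 48.70°  ✓
  (0,4): δ = 39.92°  ✓
  (0,5): δ = 106.21°  ·
  (0,6): δ = 140.60°  ·
  (1,2): δ = 136.82°  ·
  (1,3): δ = 91.41°  ·
  (1,4): δ = 2.78°  ✓
  (1,5): δ = 63.51°  ·
  (1,6): δ = 97.89°  ·
  (2,3): δ = 134.59°  ·
  (2,4): δ = 45.96°  ✓
  (2,5): δ = 20.33°  ✓
  (2,6): δ = 54.72°  ·
  (3,4): δ = 91.38°  ·
  (3,5): δ = 25.08°  ✓
  (3,6): δ = 9.30°  ✓
  (4,5): δ = 113.71°  ·
  (4,6): δ = 79.32°  ·
  (5,6): δ = 145.61°  ·
antipodal pairs: 7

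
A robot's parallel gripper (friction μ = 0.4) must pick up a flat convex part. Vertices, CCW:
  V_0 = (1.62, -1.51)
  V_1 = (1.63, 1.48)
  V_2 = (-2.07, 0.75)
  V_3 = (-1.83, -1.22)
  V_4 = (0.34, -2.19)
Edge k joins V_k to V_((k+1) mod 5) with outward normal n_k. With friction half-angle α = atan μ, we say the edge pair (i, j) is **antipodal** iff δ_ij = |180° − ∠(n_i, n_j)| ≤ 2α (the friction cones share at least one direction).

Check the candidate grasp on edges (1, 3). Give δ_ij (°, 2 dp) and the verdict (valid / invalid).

δ = 35.25°, valid

α = atan 0.4 = 21.80°;  2α = 43.60°
edge 1: e_1 = (-3.70, -0.73);  n_1 = (-0.1936, +0.9811)
edge 3: e_3 = (+2.17, -0.97);  n_3 = (-0.4081, -0.9129)
∠(n_1, n_3) = 144.75°
δ = |180° − 144.75°| = 35.25°
35.25° ≤ 2α = 43.60°  →  valid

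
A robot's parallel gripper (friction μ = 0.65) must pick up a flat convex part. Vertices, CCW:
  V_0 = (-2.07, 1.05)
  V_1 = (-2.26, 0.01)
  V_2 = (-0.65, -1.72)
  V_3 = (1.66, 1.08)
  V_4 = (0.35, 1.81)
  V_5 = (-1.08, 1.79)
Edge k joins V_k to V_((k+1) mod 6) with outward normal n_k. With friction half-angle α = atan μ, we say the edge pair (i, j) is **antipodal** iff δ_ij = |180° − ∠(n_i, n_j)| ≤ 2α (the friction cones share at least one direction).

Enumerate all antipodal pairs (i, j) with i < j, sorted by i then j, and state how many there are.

count = 5; pairs: (0,2), (1,3), (1,4), (2,4), (2,5)

α = atan 0.65 = 33.02°;  2α = 66.05°
n_0 = (-0.9837, +0.1797)
n_1 = (-0.7320, -0.6813)
n_2 = (+0.7714, -0.6364)
n_3 = (+0.4868, +0.8735)
n_4 = (-0.0140, +0.9999)
n_5 = (-0.5987, +0.8010)
  (0,1): δ = 126.70°  ·
  (0,2): δ = 29.17°  ✓
  (0,3): δ = 71.22°  ·
  (0,4): δ = 101.15°  ·
  (0,5): δ = 137.13°  ·
  (1,2): δ = 82.46°  ·
  (1,3): δ = 17.93°  ✓
  (1,4): δ = 47.86°  ✓
  (1,5): δ = 83.83°  ·
  (2,3): δ = 79.61°  ·
  (2,4): δ = 49.68°  ✓
  (2,5): δ = 13.70°  ✓
  (3,4): δ = 150.07°  ·
  (3,5): δ = 114.09°  ·
  (4,5): δ = 144.02°  ·
antipodal pairs: 5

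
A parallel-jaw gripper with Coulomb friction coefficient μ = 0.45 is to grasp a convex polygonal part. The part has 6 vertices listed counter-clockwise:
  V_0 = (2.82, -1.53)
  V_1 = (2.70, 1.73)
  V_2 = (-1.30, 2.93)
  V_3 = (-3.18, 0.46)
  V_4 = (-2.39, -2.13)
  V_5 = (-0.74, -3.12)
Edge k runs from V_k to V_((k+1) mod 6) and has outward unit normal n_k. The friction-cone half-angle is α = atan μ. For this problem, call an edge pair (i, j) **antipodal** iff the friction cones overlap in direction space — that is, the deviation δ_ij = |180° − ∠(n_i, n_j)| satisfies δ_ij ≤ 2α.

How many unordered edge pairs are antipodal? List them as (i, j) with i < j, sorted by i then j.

α = atan 0.45 = 24.23°;  2α = 48.46°
n_0 = (+0.9993, +0.0368)
n_1 = (+0.2873, +0.9578)
n_2 = (-0.7957, +0.6057)
n_3 = (-0.9565, -0.2917)
n_4 = (-0.5145, -0.8575)
n_5 = (+0.4078, -0.9131)
  (0,1): δ = 108.81°  ·
  (0,2): δ = 39.38°  ✓
  (0,3): δ = 14.85°  ✓
  (0,4): δ = 56.93°  ·
  (0,5): δ = 111.96°  ·
  (1,2): δ = 110.58°  ·
  (1,3): δ = 56.34°  ·
  (1,4): δ = 14.26°  ✓
  (1,5): δ = 40.77°  ✓
  (2,3): δ = 125.76°  ·
  (2,4): δ = 83.69°  ·
  (2,5): δ = 28.66°  ✓
  (3,4): δ = 137.93°  ·
  (3,5): δ = 82.90°  ·
  (4,5): δ = 124.97°  ·
antipodal pairs: 5

count = 5; pairs: (0,2), (0,3), (1,4), (1,5), (2,5)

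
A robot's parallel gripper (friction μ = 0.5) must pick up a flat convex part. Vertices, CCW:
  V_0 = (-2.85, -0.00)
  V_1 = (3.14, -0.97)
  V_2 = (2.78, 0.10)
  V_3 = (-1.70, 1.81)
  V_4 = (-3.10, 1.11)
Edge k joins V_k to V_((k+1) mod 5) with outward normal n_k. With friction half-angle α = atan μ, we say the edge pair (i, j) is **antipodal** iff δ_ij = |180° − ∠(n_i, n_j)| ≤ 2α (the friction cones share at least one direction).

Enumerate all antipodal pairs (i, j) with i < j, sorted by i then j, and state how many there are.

count = 3; pairs: (0,2), (0,3), (1,4)

α = atan 0.5 = 26.57°;  2α = 53.13°
n_0 = (-0.1599, -0.9871)
n_1 = (+0.9478, +0.3189)
n_2 = (+0.3566, +0.9343)
n_3 = (-0.4472, +0.8944)
n_4 = (-0.9756, -0.2197)
  (0,1): δ = 62.21°  ·
  (0,2): δ = 11.69°  ✓
  (0,3): δ = 35.76°  ✓
  (0,4): δ = 111.89°  ·
  (1,2): δ = 129.49°  ·
  (1,3): δ = 82.03°  ·
  (1,4): δ = 5.90°  ✓
  (2,3): δ = 132.54°  ·
  (2,4): δ = 56.42°  ·
  (3,4): δ = 103.87°  ·
antipodal pairs: 3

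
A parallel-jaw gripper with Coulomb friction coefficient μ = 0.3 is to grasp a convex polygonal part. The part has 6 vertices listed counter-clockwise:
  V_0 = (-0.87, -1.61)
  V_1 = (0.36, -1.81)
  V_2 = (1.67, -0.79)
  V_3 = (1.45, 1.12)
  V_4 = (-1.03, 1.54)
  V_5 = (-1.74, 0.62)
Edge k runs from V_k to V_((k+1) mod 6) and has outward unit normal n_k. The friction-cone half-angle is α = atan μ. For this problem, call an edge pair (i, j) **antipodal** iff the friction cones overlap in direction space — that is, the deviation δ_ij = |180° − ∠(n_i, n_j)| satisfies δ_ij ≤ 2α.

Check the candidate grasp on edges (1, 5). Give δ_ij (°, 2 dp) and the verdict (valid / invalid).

α = atan 0.3 = 16.70°;  2α = 33.40°
edge 1: e_1 = (+1.31, +1.02);  n_1 = (+0.6144, -0.7890)
edge 5: e_5 = (+0.87, -2.23);  n_5 = (-0.9316, -0.3635)
∠(n_1, n_5) = 106.59°
δ = |180° − 106.59°| = 73.41°
73.41° > 2α = 33.40°  →  invalid

δ = 73.41°, invalid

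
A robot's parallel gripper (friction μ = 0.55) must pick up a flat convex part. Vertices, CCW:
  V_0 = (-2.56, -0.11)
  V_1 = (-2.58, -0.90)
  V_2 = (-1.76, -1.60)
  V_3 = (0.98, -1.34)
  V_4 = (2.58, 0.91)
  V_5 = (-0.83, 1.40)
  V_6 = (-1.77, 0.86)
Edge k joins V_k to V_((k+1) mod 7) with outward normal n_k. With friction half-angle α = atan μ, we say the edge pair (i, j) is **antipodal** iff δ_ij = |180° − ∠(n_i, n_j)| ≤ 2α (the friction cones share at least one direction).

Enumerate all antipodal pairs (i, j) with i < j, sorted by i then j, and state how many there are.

α = atan 0.55 = 28.81°;  2α = 57.62°
n_0 = (-0.9997, +0.0253)
n_1 = (-0.6493, -0.7606)
n_2 = (+0.0945, -0.9955)
n_3 = (+0.8150, -0.5795)
n_4 = (+0.1422, +0.9898)
n_5 = (-0.4981, +0.8671)
n_6 = (-0.7754, +0.6315)
  (0,1): δ = 129.04°  ·
  (0,2): δ = 83.13°  ·
  (0,3): δ = 33.97°  ✓
  (0,4): δ = 83.27°  ·
  (0,5): δ = 121.33°  ·
  (0,6): δ = 142.29°  ·
  (1,2): δ = 134.09°  ·
  (1,3): δ = 84.93°  ·
  (1,4): δ = 32.31°  ✓
  (1,5): δ = 70.36°  ·
  (1,6): δ = 91.33°  ·
  (2,3): δ = 130.84°  ·
  (2,4): δ = 13.60°  ✓
  (2,5): δ = 24.46°  ✓
  (2,6): δ = 45.42°  ✓
  (3,4): δ = 62.76°  ·
  (3,5): δ = 24.71°  ✓
  (3,6): δ = 3.74°  ✓
  (4,5): δ = 141.95°  ·
  (4,6): δ = 120.98°  ·
  (5,6): δ = 159.04°  ·
antipodal pairs: 7

count = 7; pairs: (0,3), (1,4), (2,4), (2,5), (2,6), (3,5), (3,6)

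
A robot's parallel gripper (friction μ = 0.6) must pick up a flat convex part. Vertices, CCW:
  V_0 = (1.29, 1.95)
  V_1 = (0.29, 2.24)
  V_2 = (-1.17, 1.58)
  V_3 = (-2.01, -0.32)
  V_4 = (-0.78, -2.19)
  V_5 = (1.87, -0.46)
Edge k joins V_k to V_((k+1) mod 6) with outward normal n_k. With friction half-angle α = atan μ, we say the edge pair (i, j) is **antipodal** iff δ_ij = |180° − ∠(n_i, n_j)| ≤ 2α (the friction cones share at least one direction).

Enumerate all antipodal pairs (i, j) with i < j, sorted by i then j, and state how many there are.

count = 6; pairs: (0,3), (0,4), (1,4), (2,4), (2,5), (3,5)

α = atan 0.6 = 30.96°;  2α = 61.93°
n_0 = (+0.2785, +0.9604)
n_1 = (-0.4119, +0.9112)
n_2 = (-0.9146, +0.4044)
n_3 = (-0.8355, -0.5495)
n_4 = (+0.5467, -0.8374)
n_5 = (+0.9722, +0.2340)
  (0,1): δ = 139.50°  ·
  (0,2): δ = 97.68°  ·
  (0,3): δ = 40.49°  ✓
  (0,4): δ = 49.31°  ✓
  (0,5): δ = 119.70°  ·
  (1,2): δ = 138.18°  ·
  (1,3): δ = 80.99°  ·
  (1,4): δ = 8.81°  ✓
  (1,5): δ = 79.21°  ·
  (2,3): δ = 122.81°  ·
  (2,4): δ = 33.01°  ✓
  (2,5): δ = 37.38°  ✓
  (3,4): δ = 90.20°  ·
  (3,5): δ = 19.80°  ✓
  (4,5): δ = 109.61°  ·
antipodal pairs: 6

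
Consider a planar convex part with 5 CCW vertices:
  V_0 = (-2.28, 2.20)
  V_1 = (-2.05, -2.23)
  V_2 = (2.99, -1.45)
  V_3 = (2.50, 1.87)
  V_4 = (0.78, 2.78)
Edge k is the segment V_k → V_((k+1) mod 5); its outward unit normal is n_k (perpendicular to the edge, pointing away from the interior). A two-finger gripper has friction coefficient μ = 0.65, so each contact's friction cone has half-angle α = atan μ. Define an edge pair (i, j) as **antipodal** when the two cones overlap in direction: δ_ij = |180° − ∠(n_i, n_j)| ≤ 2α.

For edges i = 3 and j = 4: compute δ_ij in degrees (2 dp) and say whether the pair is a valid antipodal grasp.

δ = 141.39°, invalid

α = atan 0.65 = 33.02°;  2α = 66.05°
edge 3: e_3 = (-1.72, +0.91);  n_3 = (+0.4677, +0.8839)
edge 4: e_4 = (-3.06, -0.58);  n_4 = (-0.1862, +0.9825)
∠(n_3, n_4) = 38.61°
δ = |180° − 38.61°| = 141.39°
141.39° > 2α = 66.05°  →  invalid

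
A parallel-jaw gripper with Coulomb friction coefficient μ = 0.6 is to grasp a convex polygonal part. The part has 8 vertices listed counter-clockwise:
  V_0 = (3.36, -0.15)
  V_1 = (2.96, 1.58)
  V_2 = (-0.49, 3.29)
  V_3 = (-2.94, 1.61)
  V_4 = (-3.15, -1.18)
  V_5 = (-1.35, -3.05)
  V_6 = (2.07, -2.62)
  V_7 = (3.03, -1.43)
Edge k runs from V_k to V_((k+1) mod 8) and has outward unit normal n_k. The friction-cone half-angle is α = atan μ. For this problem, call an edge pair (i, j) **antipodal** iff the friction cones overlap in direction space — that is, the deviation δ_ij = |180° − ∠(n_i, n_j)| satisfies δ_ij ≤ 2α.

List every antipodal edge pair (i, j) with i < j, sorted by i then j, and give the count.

α = atan 0.6 = 30.96°;  2α = 61.93°
n_0 = (+0.9743, +0.2253)
n_1 = (+0.4441, +0.8960)
n_2 = (-0.5655, +0.8247)
n_3 = (-0.9972, +0.0751)
n_4 = (-0.7205, -0.6935)
n_5 = (+0.1247, -0.9922)
n_6 = (+0.7783, -0.6279)
n_7 = (+0.9683, -0.2496)
  (0,1): δ = 129.38°  ·
  (0,2): δ = 68.58°  ·
  (0,3): δ = 17.32°  ✓
  (0,4): δ = 30.89°  ✓
  (0,5): δ = 84.15°  ·
  (0,6): δ = 128.09°  ·
  (0,7): δ = 152.52°  ·
  (1,2): δ = 119.20°  ·
  (1,3): δ = 67.94°  ·
  (1,4): δ = 19.73°  ✓
  (1,5): δ = 33.53°  ✓
  (1,6): δ = 77.47°  ·
  (1,7): δ = 101.91°  ·
  (2,3): δ = 128.74°  ·
  (2,4): δ = 80.53°  ·
  (2,5): δ = 27.27°  ✓
  (2,6): δ = 16.67°  ✓
  (2,7): δ = 41.10°  ✓
  (3,4): δ = 131.79°  ·
  (3,5): δ = 78.53°  ·
  (3,6): δ = 34.59°  ✓
  (3,7): δ = 10.15°  ✓
  (4,5): δ = 126.74°  ·
  (4,6): δ = 82.80°  ·
  (4,7): δ = 58.36°  ✓
  (5,6): δ = 136.06°  ·
  (5,7): δ = 111.62°  ·
  (6,7): δ = 155.56°  ·
antipodal pairs: 10

count = 10; pairs: (0,3), (0,4), (1,4), (1,5), (2,5), (2,6), (2,7), (3,6), (3,7), (4,7)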